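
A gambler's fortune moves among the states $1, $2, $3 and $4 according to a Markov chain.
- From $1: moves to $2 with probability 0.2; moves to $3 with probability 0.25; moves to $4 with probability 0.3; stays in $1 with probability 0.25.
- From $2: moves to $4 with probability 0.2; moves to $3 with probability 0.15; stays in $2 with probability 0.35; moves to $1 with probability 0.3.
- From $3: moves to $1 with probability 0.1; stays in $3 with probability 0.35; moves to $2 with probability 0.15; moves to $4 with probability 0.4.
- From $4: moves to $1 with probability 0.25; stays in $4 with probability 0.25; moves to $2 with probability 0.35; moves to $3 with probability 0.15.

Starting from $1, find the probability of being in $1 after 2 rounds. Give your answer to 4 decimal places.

Propagate the distribution vector 2 rounds from $1.
After 0 rounds: (1.0000, 0.0000, 0.0000, 0.0000)
After 1 round: (0.2500, 0.2000, 0.2500, 0.3000)
After 2 rounds: (0.2225, 0.2625, 0.2250, 0.2900)
P(in $1 after 2 rounds) = 0.2225

0.2225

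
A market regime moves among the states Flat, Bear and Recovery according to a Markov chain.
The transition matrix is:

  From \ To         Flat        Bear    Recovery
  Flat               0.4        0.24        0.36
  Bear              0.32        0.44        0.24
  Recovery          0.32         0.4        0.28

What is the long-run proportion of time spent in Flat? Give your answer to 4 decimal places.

0.3478

Let the stationary distribution be π with π = πP and π_1 + π_2 + π_3 = 1.
π_1 = 0.4·π_1 + 0.32·π_2 + 0.32·π_3
π_2 = 0.24·π_1 + 0.44·π_2 + 0.4·π_3
Solving with the normalization constraint gives π = (0.3478, 0.3587, 0.2935).
So the stationary probability of Flat is 0.3478.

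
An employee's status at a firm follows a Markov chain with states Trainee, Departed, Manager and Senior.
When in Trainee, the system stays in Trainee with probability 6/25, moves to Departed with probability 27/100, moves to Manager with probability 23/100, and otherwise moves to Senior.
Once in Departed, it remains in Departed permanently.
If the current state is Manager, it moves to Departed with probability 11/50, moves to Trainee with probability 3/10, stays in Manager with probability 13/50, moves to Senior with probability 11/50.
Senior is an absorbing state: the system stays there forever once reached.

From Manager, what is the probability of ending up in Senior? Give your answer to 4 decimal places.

Let h(s) be the probability of absorption at Senior starting from transient state s. Then h(Senior) = 1 and h(Departed) = 0. By first-step analysis:
h(Trainee) = 0.24·h(Trainee) + 0.27·0 + 0.23·h(Manager) + 0.26·1
h(Manager) = 0.3·h(Trainee) + 0.22·0 + 0.26·h(Manager) + 0.22·1
Solving: h(Trainee) = 0.4925, h(Manager) = 0.4970.
Starting from Manager, the probability is 0.4970.

0.4970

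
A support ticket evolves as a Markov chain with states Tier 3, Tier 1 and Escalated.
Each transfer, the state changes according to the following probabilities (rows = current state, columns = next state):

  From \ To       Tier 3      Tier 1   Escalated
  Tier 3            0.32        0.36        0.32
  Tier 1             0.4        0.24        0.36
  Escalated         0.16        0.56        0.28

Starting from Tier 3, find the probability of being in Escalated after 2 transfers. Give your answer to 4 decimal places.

0.3216

Sum over the intermediate state after 1 transfer:
P = P(Tier 3→Tier 3)·P(Tier 3→Escalated) + P(Tier 3→Tier 1)·P(Tier 1→Escalated) + P(Tier 3→Escalated)·P(Escalated→Escalated)
  = 0.32×0.32 + 0.36×0.36 + 0.32×0.28
  = 0.1024 + 0.1296 + 0.0896 = 0.3216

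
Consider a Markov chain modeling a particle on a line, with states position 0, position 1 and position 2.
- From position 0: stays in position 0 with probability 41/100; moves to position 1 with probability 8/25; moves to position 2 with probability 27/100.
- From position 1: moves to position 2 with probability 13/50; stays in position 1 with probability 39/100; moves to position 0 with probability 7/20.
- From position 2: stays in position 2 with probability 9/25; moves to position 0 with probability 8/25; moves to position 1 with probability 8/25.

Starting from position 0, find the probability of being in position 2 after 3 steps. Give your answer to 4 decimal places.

Propagate the distribution vector 3 steps from position 0.
After 0 steps: (1.0000, 0.0000, 0.0000)
After 1 step: (0.4100, 0.3200, 0.2700)
After 2 steps: (0.3665, 0.3424, 0.2911)
After 3 steps: (0.3633, 0.3440, 0.2928)
P(in position 2 after 3 steps) = 0.2928

0.2928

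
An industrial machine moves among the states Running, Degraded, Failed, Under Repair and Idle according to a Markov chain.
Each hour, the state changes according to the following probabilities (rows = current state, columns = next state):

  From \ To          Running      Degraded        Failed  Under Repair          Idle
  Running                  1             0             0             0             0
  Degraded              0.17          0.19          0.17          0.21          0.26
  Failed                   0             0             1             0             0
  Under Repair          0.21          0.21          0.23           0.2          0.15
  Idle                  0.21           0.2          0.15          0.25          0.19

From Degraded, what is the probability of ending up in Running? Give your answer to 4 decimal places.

Let h(s) be the probability of absorption at Running starting from transient state s. Then h(Running) = 1 and h(Failed) = 0. By first-step analysis:
h(Degraded) = 0.17·1 + 0.19·h(Degraded) + 0.17·0 + 0.21·h(Under Repair) + 0.26·h(Idle)
h(Under Repair) = 0.21·1 + 0.21·h(Degraded) + 0.23·0 + 0.2·h(Under Repair) + 0.15·h(Idle)
h(Idle) = 0.21·1 + 0.2·h(Degraded) + 0.15·0 + 0.25·h(Under Repair) + 0.19·h(Idle)
Solving: h(Degraded) = 0.5122, h(Under Repair) = 0.4981, h(Idle) = 0.5395.
Starting from Degraded, the probability is 0.5122.

0.5122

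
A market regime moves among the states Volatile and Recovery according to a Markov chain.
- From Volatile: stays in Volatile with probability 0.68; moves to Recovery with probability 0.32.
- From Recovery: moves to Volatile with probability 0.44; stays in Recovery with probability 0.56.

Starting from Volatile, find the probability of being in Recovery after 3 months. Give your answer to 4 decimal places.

Propagate the distribution vector 3 months from Volatile.
After 0 months: (1.0000, 0.0000)
After 1 month: (0.6800, 0.3200)
After 2 months: (0.6032, 0.3968)
After 3 months: (0.5848, 0.4152)
P(in Recovery after 3 months) = 0.4152

0.4152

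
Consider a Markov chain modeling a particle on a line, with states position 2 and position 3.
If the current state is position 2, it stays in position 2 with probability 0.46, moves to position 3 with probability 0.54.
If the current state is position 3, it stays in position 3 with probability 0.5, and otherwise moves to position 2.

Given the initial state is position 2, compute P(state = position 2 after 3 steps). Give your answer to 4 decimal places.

Propagate the distribution vector 3 steps from position 2.
After 0 steps: (1.0000, 0.0000)
After 1 step: (0.4600, 0.5400)
After 2 steps: (0.4816, 0.5184)
After 3 steps: (0.4807, 0.5193)
P(in position 2 after 3 steps) = 0.4807

0.4807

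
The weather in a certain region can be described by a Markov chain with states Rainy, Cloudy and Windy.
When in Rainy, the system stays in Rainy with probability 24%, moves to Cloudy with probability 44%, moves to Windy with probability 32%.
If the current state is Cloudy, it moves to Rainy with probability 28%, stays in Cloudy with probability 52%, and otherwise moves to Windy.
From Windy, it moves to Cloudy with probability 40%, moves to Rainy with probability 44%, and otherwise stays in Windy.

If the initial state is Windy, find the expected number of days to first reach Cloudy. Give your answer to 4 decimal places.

Let t(s) be the expected number of days to first reach Cloudy from state s, with t(Cloudy) = 0. Conditioning on the first day:
t(Rainy) = 1 + 0.24·t(Rainy) + 0.32·t(Windy)
t(Windy) = 1 + 0.44·t(Rainy) + 0.16·t(Windy)
Solving: t(Rainy) = 2.3312, t(Windy) = 2.4116.
Expected days from Windy to Cloudy: 2.4116.

2.4116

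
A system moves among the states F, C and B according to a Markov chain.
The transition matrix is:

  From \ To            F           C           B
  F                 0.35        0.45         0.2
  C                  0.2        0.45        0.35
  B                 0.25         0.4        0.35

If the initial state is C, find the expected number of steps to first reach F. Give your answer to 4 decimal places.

Let t(s) be the expected number of steps to first reach F from state s, with t(F) = 0. Conditioning on the first step:
t(C) = 1 + 0.45·t(C) + 0.35·t(B)
t(B) = 1 + 0.4·t(C) + 0.35·t(B)
Solving: t(C) = 4.5977, t(B) = 4.3678.
Expected steps from C to F: 4.5977.

4.5977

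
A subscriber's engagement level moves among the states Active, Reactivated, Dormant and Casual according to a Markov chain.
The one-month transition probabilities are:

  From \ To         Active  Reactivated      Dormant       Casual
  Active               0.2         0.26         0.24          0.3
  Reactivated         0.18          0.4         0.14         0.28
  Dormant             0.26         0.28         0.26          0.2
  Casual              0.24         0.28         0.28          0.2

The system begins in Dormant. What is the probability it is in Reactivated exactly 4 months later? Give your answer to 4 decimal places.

0.3132

Propagate the distribution vector 4 months from Dormant.
After 0 months: (0.0000, 0.0000, 1.0000, 0.0000)
After 1 month: (0.2600, 0.2800, 0.2600, 0.2000)
After 2 months: (0.2180, 0.3084, 0.2252, 0.2484)
After 3 months: (0.2173, 0.3126, 0.2236, 0.2465)
After 4 months: (0.2170, 0.3132, 0.2231, 0.2467)
P(in Reactivated after 4 months) = 0.3132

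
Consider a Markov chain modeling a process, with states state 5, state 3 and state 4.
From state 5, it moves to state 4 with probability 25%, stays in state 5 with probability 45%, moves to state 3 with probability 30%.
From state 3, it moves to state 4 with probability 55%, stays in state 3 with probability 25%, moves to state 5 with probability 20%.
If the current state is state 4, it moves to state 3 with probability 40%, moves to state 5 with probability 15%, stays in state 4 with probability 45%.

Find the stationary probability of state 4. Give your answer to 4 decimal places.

0.4352

Let the stationary distribution be π with π = πP and π_1 + π_2 + π_3 = 1.
π_1 = 0.45·π_1 + 0.2·π_2 + 0.15·π_3
π_2 = 0.3·π_1 + 0.25·π_2 + 0.4·π_3
Solving with the normalization constraint gives π = (0.2377, 0.3272, 0.4352).
So the stationary probability of state 4 is 0.4352.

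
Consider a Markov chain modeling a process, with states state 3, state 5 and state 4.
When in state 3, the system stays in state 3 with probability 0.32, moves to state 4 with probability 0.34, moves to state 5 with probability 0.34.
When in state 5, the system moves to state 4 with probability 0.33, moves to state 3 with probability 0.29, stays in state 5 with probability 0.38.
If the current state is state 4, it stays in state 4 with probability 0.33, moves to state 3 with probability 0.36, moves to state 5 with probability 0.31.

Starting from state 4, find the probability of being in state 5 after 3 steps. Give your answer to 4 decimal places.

0.3437

Propagate the distribution vector 3 steps from state 4.
After 0 steps: (0.0000, 0.0000, 1.0000)
After 1 step: (0.3600, 0.3100, 0.3300)
After 2 steps: (0.3239, 0.3425, 0.3336)
After 3 steps: (0.3231, 0.3437, 0.3332)
P(in state 5 after 3 steps) = 0.3437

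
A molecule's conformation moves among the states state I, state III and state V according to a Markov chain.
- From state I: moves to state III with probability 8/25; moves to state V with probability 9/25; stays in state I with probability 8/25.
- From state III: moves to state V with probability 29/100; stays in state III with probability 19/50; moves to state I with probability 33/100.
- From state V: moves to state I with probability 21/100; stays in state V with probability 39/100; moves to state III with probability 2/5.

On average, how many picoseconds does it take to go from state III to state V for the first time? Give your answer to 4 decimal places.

3.1962

Let t(s) be the expected number of picoseconds to first reach state V from state s, with t(state V) = 0. Conditioning on the first picosecond:
t(state I) = 1 + 0.32·t(state I) + 0.32·t(state III)
t(state III) = 1 + 0.33·t(state I) + 0.38·t(state III)
Solving: t(state I) = 2.9747, t(state III) = 3.1962.
Expected picoseconds from state III to state V: 3.1962.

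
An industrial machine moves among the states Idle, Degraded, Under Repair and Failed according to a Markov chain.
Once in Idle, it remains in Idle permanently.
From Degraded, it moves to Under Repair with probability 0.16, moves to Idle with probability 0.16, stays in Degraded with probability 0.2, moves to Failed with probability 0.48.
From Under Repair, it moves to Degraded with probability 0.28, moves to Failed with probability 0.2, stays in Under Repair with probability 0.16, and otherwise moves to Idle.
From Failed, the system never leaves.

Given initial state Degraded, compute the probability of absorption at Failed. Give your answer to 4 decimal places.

0.6939

Let h(s) be the probability of absorption at Failed starting from transient state s. Then h(Failed) = 1 and h(Idle) = 0. By first-step analysis:
h(Degraded) = 0.16·0 + 0.2·h(Degraded) + 0.16·h(Under Repair) + 0.48·1
h(Under Repair) = 0.36·0 + 0.28·h(Degraded) + 0.16·h(Under Repair) + 0.2·1
Solving: h(Degraded) = 0.6939, h(Under Repair) = 0.4694.
Starting from Degraded, the probability is 0.6939.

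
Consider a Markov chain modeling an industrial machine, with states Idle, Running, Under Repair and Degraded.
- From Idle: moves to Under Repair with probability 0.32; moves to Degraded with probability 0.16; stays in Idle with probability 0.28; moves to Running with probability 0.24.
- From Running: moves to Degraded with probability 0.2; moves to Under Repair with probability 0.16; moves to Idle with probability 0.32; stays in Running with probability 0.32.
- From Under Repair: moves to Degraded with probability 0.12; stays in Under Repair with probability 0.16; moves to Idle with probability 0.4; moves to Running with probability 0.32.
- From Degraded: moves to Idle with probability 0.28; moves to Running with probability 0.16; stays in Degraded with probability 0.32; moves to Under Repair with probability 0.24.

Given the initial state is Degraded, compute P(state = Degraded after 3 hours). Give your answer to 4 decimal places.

Propagate the distribution vector 3 hours from Degraded.
After 0 hours: (0.0000, 0.0000, 0.0000, 1.0000)
After 1 hour: (0.2800, 0.1600, 0.2400, 0.3200)
After 2 hours: (0.3152, 0.2464, 0.2304, 0.2080)
After 3 hours: (0.3175, 0.2615, 0.2271, 0.1939)
P(in Degraded after 3 hours) = 0.1939

0.1939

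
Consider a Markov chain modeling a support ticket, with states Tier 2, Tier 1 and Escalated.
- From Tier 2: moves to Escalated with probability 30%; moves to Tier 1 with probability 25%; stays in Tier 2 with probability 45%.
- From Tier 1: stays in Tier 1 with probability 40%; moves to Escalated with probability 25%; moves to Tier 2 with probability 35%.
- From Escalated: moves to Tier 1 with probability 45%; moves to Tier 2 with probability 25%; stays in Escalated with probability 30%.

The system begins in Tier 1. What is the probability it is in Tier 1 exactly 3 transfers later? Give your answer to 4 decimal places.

0.3600

Propagate the distribution vector 3 transfers from Tier 1.
After 0 transfers: (0.0000, 1.0000, 0.0000)
After 1 transfer: (0.3500, 0.4000, 0.2500)
After 2 transfers: (0.3600, 0.3600, 0.2800)
After 3 transfers: (0.3580, 0.3600, 0.2820)
P(in Tier 1 after 3 transfers) = 0.3600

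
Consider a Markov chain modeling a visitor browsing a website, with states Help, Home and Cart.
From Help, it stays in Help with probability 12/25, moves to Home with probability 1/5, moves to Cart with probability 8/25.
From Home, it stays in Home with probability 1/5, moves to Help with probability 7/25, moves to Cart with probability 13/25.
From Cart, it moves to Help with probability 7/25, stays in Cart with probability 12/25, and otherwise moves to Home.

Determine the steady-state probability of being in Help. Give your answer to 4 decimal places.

0.3500

Let the stationary distribution be π with π = πP and π_1 + π_2 + π_3 = 1.
π_1 = 0.48·π_1 + 0.28·π_2 + 0.28·π_3
π_2 = 0.2·π_1 + 0.2·π_2 + 0.24·π_3
Solving with the normalization constraint gives π = (0.3500, 0.2173, 0.4327).
So the stationary probability of Help is 0.3500.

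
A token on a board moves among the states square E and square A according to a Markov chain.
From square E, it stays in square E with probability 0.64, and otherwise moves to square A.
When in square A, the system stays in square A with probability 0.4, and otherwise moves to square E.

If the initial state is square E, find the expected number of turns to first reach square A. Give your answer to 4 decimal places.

Let t(s) be the expected number of turns to first reach square A from state s, with t(square A) = 0. Conditioning on the first turn:
t(square E) = 1 + 0.64·t(square E)
Solving: t(square E) = 2.7778.
Expected turns from square E to square A: 2.7778.

2.7778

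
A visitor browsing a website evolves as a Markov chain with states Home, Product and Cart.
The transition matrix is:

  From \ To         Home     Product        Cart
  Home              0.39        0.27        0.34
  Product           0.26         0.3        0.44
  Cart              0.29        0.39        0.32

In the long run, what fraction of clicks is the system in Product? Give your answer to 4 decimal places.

Let the stationary distribution be π with π = πP and π_1 + π_2 + π_3 = 1.
π_1 = 0.39·π_1 + 0.26·π_2 + 0.29·π_3
π_2 = 0.27·π_1 + 0.3·π_2 + 0.39·π_3
Solving with the normalization constraint gives π = (0.3114, 0.3235, 0.3651).
So the stationary probability of Product is 0.3235.

0.3235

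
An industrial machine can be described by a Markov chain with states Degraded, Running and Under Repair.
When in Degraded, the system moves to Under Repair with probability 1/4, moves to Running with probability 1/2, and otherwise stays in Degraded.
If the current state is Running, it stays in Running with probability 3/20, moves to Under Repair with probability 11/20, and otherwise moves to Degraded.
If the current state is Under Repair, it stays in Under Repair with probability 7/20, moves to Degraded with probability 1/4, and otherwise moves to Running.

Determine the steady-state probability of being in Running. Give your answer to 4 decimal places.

0.3414

Let the stationary distribution be π with π = πP and π_1 + π_2 + π_3 = 1.
π_1 = 0.25·π_1 + 0.3·π_2 + 0.25·π_3
π_2 = 0.5·π_1 + 0.15·π_2 + 0.4·π_3
Solving with the normalization constraint gives π = (0.2671, 0.3414, 0.3916).
So the stationary probability of Running is 0.3414.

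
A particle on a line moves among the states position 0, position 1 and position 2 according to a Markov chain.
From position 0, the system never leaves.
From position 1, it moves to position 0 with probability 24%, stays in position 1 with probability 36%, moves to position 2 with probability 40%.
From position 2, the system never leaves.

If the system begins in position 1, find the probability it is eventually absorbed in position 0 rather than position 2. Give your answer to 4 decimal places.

0.3750

Let h(s) be the probability of absorption at position 0 starting from transient state s. Then h(position 0) = 1 and h(position 2) = 0. By first-step analysis:
h(position 1) = 0.24·1 + 0.36·h(position 1) + 0.4·0
Solving: h(position 1) = 0.3750.
Starting from position 1, the probability is 0.3750.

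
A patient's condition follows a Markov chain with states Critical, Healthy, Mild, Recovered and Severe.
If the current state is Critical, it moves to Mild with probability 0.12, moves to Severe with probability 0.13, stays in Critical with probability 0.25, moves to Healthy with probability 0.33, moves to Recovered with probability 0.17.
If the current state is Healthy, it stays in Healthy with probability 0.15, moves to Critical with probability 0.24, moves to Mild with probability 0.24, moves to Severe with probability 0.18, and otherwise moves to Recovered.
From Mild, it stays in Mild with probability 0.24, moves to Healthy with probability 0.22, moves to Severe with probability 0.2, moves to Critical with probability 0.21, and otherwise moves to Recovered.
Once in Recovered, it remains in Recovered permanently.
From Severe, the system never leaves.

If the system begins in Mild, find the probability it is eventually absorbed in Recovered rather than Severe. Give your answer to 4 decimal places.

Let h(s) be the probability of absorption at Recovered starting from transient state s. Then h(Recovered) = 1 and h(Severe) = 0. By first-step analysis:
h(Critical) = 0.25·h(Critical) + 0.33·h(Healthy) + 0.12·h(Mild) + 0.17·1 + 0.13·0
h(Healthy) = 0.24·h(Critical) + 0.15·h(Healthy) + 0.24·h(Mild) + 0.19·1 + 0.18·0
h(Mild) = 0.21·h(Critical) + 0.22·h(Healthy) + 0.24·h(Mild) + 0.13·1 + 0.2·0
Solving: h(Critical) = 0.5203, h(Healthy) = 0.5002, h(Mild) = 0.4596.
Starting from Mild, the probability is 0.4596.

0.4596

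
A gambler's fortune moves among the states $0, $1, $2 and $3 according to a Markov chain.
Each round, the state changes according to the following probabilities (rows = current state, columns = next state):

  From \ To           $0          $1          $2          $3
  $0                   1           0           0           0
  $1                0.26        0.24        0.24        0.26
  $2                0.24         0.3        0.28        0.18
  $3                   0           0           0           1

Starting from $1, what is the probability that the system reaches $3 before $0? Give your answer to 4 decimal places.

Let h(s) be the probability of absorption at $3 starting from transient state s. Then h($3) = 1 and h($0) = 0. By first-step analysis:
h($1) = 0.26·0 + 0.24·h($1) + 0.24·h($2) + 0.26·1
h($2) = 0.24·0 + 0.3·h($1) + 0.28·h($2) + 0.18·1
Solving: h($1) = 0.4848, h($2) = 0.4520.
Starting from $1, the probability is 0.4848.

0.4848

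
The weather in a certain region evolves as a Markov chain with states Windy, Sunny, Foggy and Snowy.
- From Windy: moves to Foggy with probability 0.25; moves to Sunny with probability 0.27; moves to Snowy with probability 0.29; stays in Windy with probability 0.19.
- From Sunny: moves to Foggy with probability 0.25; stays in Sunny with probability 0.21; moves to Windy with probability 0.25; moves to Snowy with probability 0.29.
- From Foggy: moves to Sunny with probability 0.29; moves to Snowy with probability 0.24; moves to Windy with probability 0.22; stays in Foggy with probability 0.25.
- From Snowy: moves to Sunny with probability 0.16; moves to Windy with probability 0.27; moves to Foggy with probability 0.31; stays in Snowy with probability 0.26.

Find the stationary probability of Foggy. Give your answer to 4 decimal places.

Let the stationary distribution be π with π = πP and π_1 + π_2 + π_3 + π_4 = 1.
π_1 = 0.19·π_1 + 0.25·π_2 + 0.22·π_3 + 0.27·π_4
π_2 = 0.27·π_1 + 0.21·π_2 + 0.29·π_3 + 0.16·π_4
π_3 = 0.25·π_1 + 0.25·π_2 + 0.25·π_3 + 0.31·π_4
Solving with the normalization constraint gives π = (0.2334, 0.2319, 0.2661, 0.2686).
So the stationary probability of Foggy is 0.2661.

0.2661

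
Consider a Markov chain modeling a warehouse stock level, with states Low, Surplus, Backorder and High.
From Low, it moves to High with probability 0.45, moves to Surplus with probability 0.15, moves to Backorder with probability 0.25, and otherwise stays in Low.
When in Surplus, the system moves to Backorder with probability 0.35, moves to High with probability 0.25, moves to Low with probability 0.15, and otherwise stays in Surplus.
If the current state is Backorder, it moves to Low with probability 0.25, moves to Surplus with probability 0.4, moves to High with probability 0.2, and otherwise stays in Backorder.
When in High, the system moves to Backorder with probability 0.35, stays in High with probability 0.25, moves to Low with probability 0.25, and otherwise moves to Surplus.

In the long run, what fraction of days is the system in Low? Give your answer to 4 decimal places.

0.2052

Let the stationary distribution be π with π = πP and π_1 + π_2 + π_3 + π_4 = 1.
π_1 = 0.15·π_1 + 0.15·π_2 + 0.25·π_3 + 0.25·π_4
π_2 = 0.15·π_1 + 0.25·π_2 + 0.4·π_3 + 0.15·π_4
π_3 = 0.25·π_1 + 0.35·π_2 + 0.15·π_3 + 0.35·π_4
Solving with the normalization constraint gives π = (0.2052, 0.2429, 0.2746, 0.2773).
So the stationary probability of Low is 0.2052.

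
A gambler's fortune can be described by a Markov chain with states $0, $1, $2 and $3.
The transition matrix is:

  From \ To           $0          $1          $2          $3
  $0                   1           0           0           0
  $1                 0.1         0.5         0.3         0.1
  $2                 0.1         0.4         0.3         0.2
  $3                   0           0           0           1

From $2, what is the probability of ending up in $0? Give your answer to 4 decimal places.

Let h(s) be the probability of absorption at $0 starting from transient state s. Then h($0) = 1 and h($3) = 0. By first-step analysis:
h($1) = 0.1·1 + 0.5·h($1) + 0.3·h($2) + 0.1·0
h($2) = 0.1·1 + 0.4·h($1) + 0.3·h($2) + 0.2·0
Solving: h($1) = 0.4348, h($2) = 0.3913.
Starting from $2, the probability is 0.3913.

0.3913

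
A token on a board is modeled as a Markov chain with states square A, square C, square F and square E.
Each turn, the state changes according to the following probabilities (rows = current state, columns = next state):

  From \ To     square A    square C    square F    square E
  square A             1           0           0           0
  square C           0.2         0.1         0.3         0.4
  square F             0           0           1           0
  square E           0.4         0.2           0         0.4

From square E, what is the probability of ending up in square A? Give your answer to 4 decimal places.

0.8696

Let h(s) be the probability of absorption at square A starting from transient state s. Then h(square A) = 1 and h(square F) = 0. By first-step analysis:
h(square C) = 0.2·1 + 0.1·h(square C) + 0.3·0 + 0.4·h(square E)
h(square E) = 0.4·1 + 0.2·h(square C) + 0.4·h(square E)
Solving: h(square C) = 0.6087, h(square E) = 0.8696.
Starting from square E, the probability is 0.8696.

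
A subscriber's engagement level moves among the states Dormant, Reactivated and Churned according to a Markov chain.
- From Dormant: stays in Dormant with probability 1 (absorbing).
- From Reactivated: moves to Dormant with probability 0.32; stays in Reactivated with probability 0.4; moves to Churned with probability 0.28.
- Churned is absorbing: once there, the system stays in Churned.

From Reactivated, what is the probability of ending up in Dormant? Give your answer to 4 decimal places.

0.5333

Let h(s) be the probability of absorption at Dormant starting from transient state s. Then h(Dormant) = 1 and h(Churned) = 0. By first-step analysis:
h(Reactivated) = 0.32·1 + 0.4·h(Reactivated) + 0.28·0
Solving: h(Reactivated) = 0.5333.
Starting from Reactivated, the probability is 0.5333.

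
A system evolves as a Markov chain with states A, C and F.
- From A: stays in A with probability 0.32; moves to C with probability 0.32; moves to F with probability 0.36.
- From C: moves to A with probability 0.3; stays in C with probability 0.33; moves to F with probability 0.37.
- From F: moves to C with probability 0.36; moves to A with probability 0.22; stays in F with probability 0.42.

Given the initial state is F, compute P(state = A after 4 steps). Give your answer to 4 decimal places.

0.2745

Propagate the distribution vector 4 steps from F.
After 0 steps: (0.0000, 0.0000, 1.0000)
After 1 step: (0.2200, 0.3600, 0.4200)
After 2 steps: (0.2708, 0.3404, 0.3888)
After 3 steps: (0.2743, 0.3390, 0.3867)
After 4 steps: (0.2745, 0.3389, 0.3866)
P(in A after 4 steps) = 0.2745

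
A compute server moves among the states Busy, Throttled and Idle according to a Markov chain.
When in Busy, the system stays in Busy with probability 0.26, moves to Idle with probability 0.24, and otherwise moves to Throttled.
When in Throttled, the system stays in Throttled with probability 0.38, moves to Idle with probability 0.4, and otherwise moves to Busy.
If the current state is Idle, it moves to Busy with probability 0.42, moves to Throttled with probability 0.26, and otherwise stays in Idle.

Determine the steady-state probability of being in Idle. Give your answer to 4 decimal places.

Let the stationary distribution be π with π = πP and π_1 + π_2 + π_3 = 1.
π_1 = 0.26·π_1 + 0.22·π_2 + 0.42·π_3
π_2 = 0.5·π_1 + 0.38·π_2 + 0.26·π_3
Solving with the normalization constraint gives π = (0.2972, 0.3765, 0.3263).
So the stationary probability of Idle is 0.3263.

0.3263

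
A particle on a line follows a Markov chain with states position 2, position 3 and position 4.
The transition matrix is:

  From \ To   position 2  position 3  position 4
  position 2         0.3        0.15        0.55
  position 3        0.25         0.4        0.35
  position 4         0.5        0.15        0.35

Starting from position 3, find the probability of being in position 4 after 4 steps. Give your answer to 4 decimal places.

0.4235

Propagate the distribution vector 4 steps from position 3.
After 0 steps: (0.0000, 1.0000, 0.0000)
After 1 step: (0.2500, 0.4000, 0.3500)
After 2 steps: (0.3500, 0.2500, 0.4000)
After 3 steps: (0.3675, 0.2125, 0.4200)
After 4 steps: (0.3734, 0.2031, 0.4235)
P(in position 4 after 4 steps) = 0.4235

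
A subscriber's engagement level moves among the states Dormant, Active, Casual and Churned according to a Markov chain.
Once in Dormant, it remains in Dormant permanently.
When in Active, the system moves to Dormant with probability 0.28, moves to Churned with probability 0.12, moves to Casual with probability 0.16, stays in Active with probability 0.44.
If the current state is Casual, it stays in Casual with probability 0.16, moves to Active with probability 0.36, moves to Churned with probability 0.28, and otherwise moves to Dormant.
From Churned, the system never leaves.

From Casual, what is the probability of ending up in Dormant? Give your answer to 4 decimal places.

Let h(s) be the probability of absorption at Dormant starting from transient state s. Then h(Dormant) = 1 and h(Churned) = 0. By first-step analysis:
h(Active) = 0.28·1 + 0.44·h(Active) + 0.16·h(Casual) + 0.12·0
h(Casual) = 0.2·1 + 0.36·h(Active) + 0.16·h(Casual) + 0.28·0
Solving: h(Active) = 0.6473, h(Casual) = 0.5155.
Starting from Casual, the probability is 0.5155.

0.5155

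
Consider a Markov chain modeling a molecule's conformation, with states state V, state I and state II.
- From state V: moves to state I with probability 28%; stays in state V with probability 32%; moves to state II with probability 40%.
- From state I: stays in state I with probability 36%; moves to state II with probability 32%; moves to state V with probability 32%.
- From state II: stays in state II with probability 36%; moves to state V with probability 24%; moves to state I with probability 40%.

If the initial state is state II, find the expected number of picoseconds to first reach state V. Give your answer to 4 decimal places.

3.6932

Let t(s) be the expected number of picoseconds to first reach state V from state s, with t(state V) = 0. Conditioning on the first picosecond:
t(state I) = 1 + 0.36·t(state I) + 0.32·t(state II)
t(state II) = 1 + 0.4·t(state I) + 0.36·t(state II)
Solving: t(state I) = 3.4091, t(state II) = 3.6932.
Expected picoseconds from state II to state V: 3.6932.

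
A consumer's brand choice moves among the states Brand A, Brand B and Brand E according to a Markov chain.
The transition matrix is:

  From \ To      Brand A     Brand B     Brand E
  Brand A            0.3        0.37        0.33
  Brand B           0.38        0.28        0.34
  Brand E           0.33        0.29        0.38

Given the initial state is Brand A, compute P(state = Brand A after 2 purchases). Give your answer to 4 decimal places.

0.3395

Sum over the intermediate state after 1 purchase:
P = P(Brand A→Brand A)·P(Brand A→Brand A) + P(Brand A→Brand B)·P(Brand B→Brand A) + P(Brand A→Brand E)·P(Brand E→Brand A)
  = 0.3×0.3 + 0.37×0.38 + 0.33×0.33
  = 0.0900 + 0.1406 + 0.1089 = 0.3395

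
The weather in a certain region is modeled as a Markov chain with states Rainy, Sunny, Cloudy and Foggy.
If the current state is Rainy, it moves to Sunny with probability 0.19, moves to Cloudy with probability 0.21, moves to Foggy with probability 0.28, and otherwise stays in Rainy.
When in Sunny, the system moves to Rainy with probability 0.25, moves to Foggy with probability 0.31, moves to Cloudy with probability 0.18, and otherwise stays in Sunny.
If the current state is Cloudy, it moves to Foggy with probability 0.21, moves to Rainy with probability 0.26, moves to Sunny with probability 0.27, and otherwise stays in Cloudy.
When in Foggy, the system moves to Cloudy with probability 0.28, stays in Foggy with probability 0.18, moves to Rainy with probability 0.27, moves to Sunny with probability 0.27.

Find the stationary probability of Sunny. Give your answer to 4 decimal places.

0.2454

Let the stationary distribution be π with π = πP and π_1 + π_2 + π_3 + π_4 = 1.
π_1 = 0.32·π_1 + 0.25·π_2 + 0.26·π_3 + 0.27·π_4
π_2 = 0.19·π_1 + 0.26·π_2 + 0.27·π_3 + 0.27·π_4
π_3 = 0.21·π_1 + 0.18·π_2 + 0.26·π_3 + 0.28·π_4
Solving with the normalization constraint gives π = (0.2766, 0.2454, 0.2315, 0.2465).
So the stationary probability of Sunny is 0.2454.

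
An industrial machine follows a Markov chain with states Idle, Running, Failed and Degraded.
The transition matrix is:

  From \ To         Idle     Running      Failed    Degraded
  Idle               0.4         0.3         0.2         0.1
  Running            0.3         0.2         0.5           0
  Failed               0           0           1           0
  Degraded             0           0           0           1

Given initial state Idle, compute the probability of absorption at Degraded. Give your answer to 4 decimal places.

Let h(s) be the probability of absorption at Degraded starting from transient state s. Then h(Degraded) = 1 and h(Failed) = 0. By first-step analysis:
h(Idle) = 0.4·h(Idle) + 0.3·h(Running) + 0.2·0 + 0.1·1
h(Running) = 0.3·h(Idle) + 0.2·h(Running) + 0.5·0
Solving: h(Idle) = 0.2051, h(Running) = 0.0769.
Starting from Idle, the probability is 0.2051.

0.2051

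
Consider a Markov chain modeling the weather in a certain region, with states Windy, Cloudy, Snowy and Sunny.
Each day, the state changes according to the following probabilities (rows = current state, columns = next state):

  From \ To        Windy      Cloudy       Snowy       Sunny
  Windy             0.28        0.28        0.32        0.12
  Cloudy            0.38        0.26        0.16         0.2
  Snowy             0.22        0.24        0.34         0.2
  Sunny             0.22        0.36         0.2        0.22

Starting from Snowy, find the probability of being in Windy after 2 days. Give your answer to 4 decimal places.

Propagate the distribution vector 2 days from Snowy.
After 0 days: (0.0000, 0.0000, 1.0000, 0.0000)
After 1 day: (0.2200, 0.2400, 0.3400, 0.2000)
After 2 days: (0.2716, 0.2776, 0.2644, 0.1864)
P(in Windy after 2 days) = 0.2716

0.2716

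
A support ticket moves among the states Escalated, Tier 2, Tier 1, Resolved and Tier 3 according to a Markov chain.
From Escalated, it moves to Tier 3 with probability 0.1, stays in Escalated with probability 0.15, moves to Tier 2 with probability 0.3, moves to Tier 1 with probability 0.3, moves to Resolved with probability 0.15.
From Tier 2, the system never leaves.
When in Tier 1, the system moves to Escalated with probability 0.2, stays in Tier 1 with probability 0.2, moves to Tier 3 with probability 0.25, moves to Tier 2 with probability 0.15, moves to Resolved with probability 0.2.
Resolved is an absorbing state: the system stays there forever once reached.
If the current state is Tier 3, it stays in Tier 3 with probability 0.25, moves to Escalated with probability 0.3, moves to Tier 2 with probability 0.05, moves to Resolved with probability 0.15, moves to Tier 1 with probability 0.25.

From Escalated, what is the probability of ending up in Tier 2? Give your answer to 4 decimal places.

Let h(s) be the probability of absorption at Tier 2 starting from transient state s. Then h(Tier 2) = 1 and h(Resolved) = 0. By first-step analysis:
h(Escalated) = 0.15·h(Escalated) + 0.3·1 + 0.3·h(Tier 1) + 0.15·0 + 0.1·h(Tier 3)
h(Tier 1) = 0.2·h(Escalated) + 0.15·1 + 0.2·h(Tier 1) + 0.2·0 + 0.25·h(Tier 3)
h(Tier 3) = 0.3·h(Escalated) + 0.05·1 + 0.25·h(Tier 1) + 0.15·0 + 0.25·h(Tier 3)
Solving: h(Escalated) = 0.5730, h(Tier 1) = 0.4724, h(Tier 3) = 0.4533.
Starting from Escalated, the probability is 0.5730.

0.5730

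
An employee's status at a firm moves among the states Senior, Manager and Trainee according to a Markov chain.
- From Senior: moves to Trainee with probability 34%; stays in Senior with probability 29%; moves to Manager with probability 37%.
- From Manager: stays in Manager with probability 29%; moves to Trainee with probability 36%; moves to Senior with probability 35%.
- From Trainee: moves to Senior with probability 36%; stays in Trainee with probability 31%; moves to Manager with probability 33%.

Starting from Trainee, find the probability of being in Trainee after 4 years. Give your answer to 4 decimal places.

Propagate the distribution vector 4 years from Trainee.
After 0 years: (0.0000, 0.0000, 1.0000)
After 1 year: (0.3600, 0.3300, 0.3100)
After 2 years: (0.3315, 0.3312, 0.3373)
After 3 years: (0.3335, 0.3300, 0.3365)
After 4 years: (0.3334, 0.3301, 0.3365)
P(in Trainee after 4 years) = 0.3365

0.3365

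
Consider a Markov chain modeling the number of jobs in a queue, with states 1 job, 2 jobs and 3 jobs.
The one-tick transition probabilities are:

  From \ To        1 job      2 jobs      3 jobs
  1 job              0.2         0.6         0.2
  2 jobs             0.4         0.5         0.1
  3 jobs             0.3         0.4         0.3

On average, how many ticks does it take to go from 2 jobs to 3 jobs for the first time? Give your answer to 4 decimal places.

Let t(s) be the expected number of ticks to first reach 3 jobs from state s, with t(3 jobs) = 0. Conditioning on the first tick:
t(1 job) = 1 + 0.2·t(1 job) + 0.6·t(2 jobs)
t(2 jobs) = 1 + 0.4·t(1 job) + 0.5·t(2 jobs)
Solving: t(1 job) = 6.8750, t(2 jobs) = 7.5000.
Expected ticks from 2 jobs to 3 jobs: 7.5000.

7.5000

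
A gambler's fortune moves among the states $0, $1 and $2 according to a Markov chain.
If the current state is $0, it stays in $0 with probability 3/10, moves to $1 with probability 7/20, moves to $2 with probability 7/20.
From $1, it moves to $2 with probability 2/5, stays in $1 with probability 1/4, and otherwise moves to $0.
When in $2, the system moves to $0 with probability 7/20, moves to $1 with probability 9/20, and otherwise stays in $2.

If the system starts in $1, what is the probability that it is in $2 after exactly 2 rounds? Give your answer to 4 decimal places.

0.3025

Sum over the intermediate state after 1 round:
P = P($1→$0)·P($0→$2) + P($1→$1)·P($1→$2) + P($1→$2)·P($2→$2)
  = 0.35×0.35 + 0.25×0.4 + 0.4×0.2
  = 0.1225 + 0.1000 + 0.0800 = 0.3025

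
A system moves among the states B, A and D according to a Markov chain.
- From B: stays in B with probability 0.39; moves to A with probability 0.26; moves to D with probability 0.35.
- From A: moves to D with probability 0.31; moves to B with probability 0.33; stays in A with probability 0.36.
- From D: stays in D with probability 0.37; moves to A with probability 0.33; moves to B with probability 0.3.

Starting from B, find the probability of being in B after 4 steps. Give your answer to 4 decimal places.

0.3401

Propagate the distribution vector 4 steps from B.
After 0 steps: (1.0000, 0.0000, 0.0000)
After 1 step: (0.3900, 0.2600, 0.3500)
After 2 steps: (0.3429, 0.3105, 0.3466)
After 3 steps: (0.3402, 0.3153, 0.3445)
After 4 steps: (0.3401, 0.3156, 0.3443)
P(in B after 4 steps) = 0.3401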